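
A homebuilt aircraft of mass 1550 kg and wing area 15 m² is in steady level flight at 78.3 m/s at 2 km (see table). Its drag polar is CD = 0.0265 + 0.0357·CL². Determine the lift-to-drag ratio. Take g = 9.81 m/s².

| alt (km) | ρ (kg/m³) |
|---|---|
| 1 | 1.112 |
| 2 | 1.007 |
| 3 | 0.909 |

At 2 km, from the table: ρ = 1.007 kg/m³.
Level flight ⇒ L = W = m·g = 1550 × 9.81 = 15206 N.
Dynamic pressure q = 0.5 × 1.007 × 78.3² = 3087 Pa.
CL = 2W/(ρv²S) = 2×15206/(1.007×78.3²×15) = 0.3284.
CD = 0.0265 + 0.0357 × 0.3284² = 0.03035.
L/D = CL/CD = 0.3284 / 0.03035 = 10.8

L/D = 10.8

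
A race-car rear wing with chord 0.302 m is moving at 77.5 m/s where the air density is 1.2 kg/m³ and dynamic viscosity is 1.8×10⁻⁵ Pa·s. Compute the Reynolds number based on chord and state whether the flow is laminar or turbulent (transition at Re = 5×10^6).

Re = 1.56×10^6 (laminar)

Re = ρ·v·c/μ = 1.2 × 77.5 × 0.302 / (1.8×10⁻⁵) = 1.56×10^6
Since 1.56×10^6 < 5×10^6, the flow is laminar.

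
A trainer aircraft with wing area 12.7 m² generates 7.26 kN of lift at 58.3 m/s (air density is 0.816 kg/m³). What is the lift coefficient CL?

From L = ½ρv²S·CL, rearranging gives CL = 2L/(ρv²S).
CL = 2 × 7260 / (0.816 × 58.3² × 12.7) = 0.412

CL = 0.412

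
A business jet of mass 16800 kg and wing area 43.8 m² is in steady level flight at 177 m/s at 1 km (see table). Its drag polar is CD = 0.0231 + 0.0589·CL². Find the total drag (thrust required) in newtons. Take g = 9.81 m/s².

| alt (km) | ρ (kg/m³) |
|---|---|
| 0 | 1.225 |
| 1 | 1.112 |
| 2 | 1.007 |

D = 19700 N

At 1 km, from the table: ρ = 1.112 kg/m³.
Weight W = mg = 16800 × 9.81 = 1.6481×10^5 N; in level flight L = W.
Dynamic pressure q = 0.5 × 1.112 × 177² = 17420 Pa.
CL = W/(q·S) = 1.6481×10^5 / (17420 × 43.8) = 0.216.
CD = 0.0231 + 0.0589 × 0.216² = 0.02585.
D = q·S·CD = 17420 × 43.8 × 0.02585 = 19720 N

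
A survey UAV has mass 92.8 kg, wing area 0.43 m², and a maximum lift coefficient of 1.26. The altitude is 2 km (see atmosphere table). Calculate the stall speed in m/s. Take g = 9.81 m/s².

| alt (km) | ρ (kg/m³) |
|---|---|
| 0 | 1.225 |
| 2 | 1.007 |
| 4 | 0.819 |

At 2 km, from the table: ρ = 1.007 kg/m³.
Stall occurs when L = W at CL,max. W = mg = 92.8 × 9.81 = 910.4 N.
From L = ½ρV²S·CL,max = W: V_stall = √(2W/(ρSCL,max)) = √(2·910.4/(1.007·0.43·1.26))
V_stall = √3337 = 57.8 m/s

V_stall = 57.8 m/s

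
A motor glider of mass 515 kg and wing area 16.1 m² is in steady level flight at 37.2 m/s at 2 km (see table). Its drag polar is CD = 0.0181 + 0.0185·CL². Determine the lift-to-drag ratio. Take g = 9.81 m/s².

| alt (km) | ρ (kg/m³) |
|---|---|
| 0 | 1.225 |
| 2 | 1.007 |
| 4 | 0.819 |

At 2 km, from the table: ρ = 1.007 kg/m³.
Level flight ⇒ L = W = m·g = 515 × 9.81 = 5052.2 N.
q = ½ρv² = ½ × 1.007 × 37.2² = 696.8 Pa.
CL = 2W/(ρv²S) = 2×5052.2/(1.007×37.2²×16.1) = 0.4504.
CD = 0.0181 + 0.0185 × 0.4504² = 0.02185.
L/D = CL/CD = 0.4504 / 0.02185 = 20.6

L/D = 20.6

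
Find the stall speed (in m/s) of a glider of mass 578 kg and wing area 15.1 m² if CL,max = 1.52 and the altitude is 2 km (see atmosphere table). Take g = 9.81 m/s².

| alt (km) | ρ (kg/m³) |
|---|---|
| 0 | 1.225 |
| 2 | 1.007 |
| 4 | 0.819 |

At 2 km, from the table: ρ = 1.007 kg/m³.
Weight W = mg = 578 × 9.81 = 5670 N.
V_stall = √(2W/(ρ·S·CL,max)) = √(2 × 5670 / (1.007 × 15.1 × 1.52))
V_stall = √490.7 = 22.2 m/s

V_stall = 22.2 m/s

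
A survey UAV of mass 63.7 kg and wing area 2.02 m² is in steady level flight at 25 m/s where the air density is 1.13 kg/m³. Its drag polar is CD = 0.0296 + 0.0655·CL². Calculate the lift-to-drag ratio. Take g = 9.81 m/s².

L/D = 11

Weight W = mg = 63.7 × 9.81 = 624.9 N; in level flight L = W.
q = ½ρv² = ½ × 1.13 × 25² = 353.1 Pa.
Required CL = L/(qS) = 624.9/(353.1·2.02) = 0.876.
CD = 0.0296 + 0.0655 × 0.876² = 0.07987.
L/D = CL/CD = 0.876 / 0.07987 = 11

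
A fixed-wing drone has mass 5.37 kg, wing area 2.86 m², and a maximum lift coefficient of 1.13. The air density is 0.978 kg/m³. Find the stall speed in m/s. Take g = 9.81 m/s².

Stall occurs when L = W at CL,max. W = mg = 5.37 × 9.81 = 52.68 N.
V_stall = √(2W/(ρ·S·CL,max)) = √(2 × 52.68 / (0.978 × 2.86 × 1.13))
V_stall = √33.33 = 5.77 m/s

V_stall = 5.77 m/s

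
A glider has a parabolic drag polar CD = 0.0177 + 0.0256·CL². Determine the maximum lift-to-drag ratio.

For CD = CD0 + K·CL², (L/D)max occurs at CL* = √(CD0/K) and equals 1/(2√(K·CD0)).
(L/D)max = 1/(2√(0.0256 × 0.0177)) = 1/(2 × 0.02129) = 23.5

(L/D)max = 23.5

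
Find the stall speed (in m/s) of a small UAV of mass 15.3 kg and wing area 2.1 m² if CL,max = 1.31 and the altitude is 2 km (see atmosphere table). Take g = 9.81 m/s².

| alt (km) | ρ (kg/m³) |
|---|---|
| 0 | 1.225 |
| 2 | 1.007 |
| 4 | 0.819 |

At 2 km, from the table: ρ = 1.007 kg/m³.
At stall, lift equals weight: L = W = m·g = 15.3 × 9.81 = 150.1 N.
From L = ½ρV²S·CL,max = W: V_stall = √(2W/(ρSCL,max)) = √(2·150.1/(1.007·2.1·1.31))
V_stall = √108.4 = 10.4 m/s

V_stall = 10.4 m/s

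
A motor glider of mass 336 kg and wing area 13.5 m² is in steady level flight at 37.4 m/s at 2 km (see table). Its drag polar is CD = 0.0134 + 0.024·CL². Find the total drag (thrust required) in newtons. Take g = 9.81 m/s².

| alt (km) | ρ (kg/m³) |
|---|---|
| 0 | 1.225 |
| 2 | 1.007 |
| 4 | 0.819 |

D = 155 N

At 2 km, from the table: ρ = 1.007 kg/m³.
In steady level flight, lift balances weight: W = mg = 336 × 9.81 = 3296.2 N.
Dynamic pressure q = 0.5 × 1.007 × 37.4² = 704.3 Pa.
CL = W/(q·S) = 3296.2 / (704.3 × 13.5) = 0.3467.
CD = 0.0134 + 0.024 × 0.3467² = 0.01628.
D = q·S·CD = 704.3 × 13.5 × 0.01628 = 154.8 N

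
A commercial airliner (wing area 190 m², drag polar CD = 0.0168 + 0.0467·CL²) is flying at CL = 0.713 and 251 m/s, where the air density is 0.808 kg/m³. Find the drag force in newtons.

D = 1.96×10^5 N

CD = 0.0168 + 0.0467 × 0.713² = 0.04054
D = ½ρv²S·CD = ½ × 0.808 × 251² × 190 × 0.04054 = 1.96×10^5 N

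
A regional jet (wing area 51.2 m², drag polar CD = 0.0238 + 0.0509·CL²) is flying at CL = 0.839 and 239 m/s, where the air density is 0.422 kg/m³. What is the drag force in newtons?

D = 36800 N

CD = 0.0238 + 0.0509 × 0.839² = 0.05963
D = ½ρv²S·CD = ½ × 0.422 × 239² × 51.2 × 0.05963 = 36800 N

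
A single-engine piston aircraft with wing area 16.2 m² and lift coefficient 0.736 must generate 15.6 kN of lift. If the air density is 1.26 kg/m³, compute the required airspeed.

v = 45.6 m/s

L = ½ρv²S·CL ⇒ v = √(2L/(ρ·S·CL))
v = √(2 × 15600 / (1.26 × 16.2 × 0.736)) = √2077 = 45.6 m/s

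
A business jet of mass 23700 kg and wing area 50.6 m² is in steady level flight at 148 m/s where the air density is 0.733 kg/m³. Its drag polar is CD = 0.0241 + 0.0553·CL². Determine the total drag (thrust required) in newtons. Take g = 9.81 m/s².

In steady level flight, lift balances weight: W = mg = 23700 × 9.81 = 2.325×10^5 N.
Dynamic pressure q = 0.5 × 0.733 × 148² = 8028 Pa.
CL = 2W/(ρv²S) = 2×2.325×10^5/(0.733×148²×50.6) = 0.5724.
CD = 0.0241 + 0.0553 × 0.5724² = 0.04222.
D = q·S·CD = 8028 × 50.6 × 0.04222 = 17150 N

D = 17100 N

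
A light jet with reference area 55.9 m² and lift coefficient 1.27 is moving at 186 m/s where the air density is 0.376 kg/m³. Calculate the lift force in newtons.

L = 4.62×10^5 N

Dynamic pressure q = ½ρv² = ½ × 0.376 × 186² = 6504 Pa.
L = q·S·CL = 6504 × 55.9 × 1.27 = 4.62×10^5 N ≈ 462 kN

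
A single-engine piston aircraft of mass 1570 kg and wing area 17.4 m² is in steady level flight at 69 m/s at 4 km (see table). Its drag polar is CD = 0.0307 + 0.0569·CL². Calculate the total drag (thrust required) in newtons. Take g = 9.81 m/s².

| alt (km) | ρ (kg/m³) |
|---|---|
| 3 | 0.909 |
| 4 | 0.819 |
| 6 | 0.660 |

At 4 km, from the table: ρ = 0.819 kg/m³.
Weight W = mg = 1570 × 9.81 = 15402 N; in level flight L = W.
Dynamic pressure q = 0.5 × 0.819 × 69² = 1950 Pa.
Required CL = L/(qS) = 15402/(1950·17.4) = 0.454.
CD = 0.0307 + 0.0569 × 0.454² = 0.04243.
D = q·S·CD = 1950 × 17.4 × 0.04243 = 1439 N

D = 1440 N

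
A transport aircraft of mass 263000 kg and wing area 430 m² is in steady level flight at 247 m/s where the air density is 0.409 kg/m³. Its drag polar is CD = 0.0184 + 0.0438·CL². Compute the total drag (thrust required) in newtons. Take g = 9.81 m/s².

D = 1.53×10^5 N

Weight W = mg = 263000 × 9.81 = 2.58×10^6 N; in level flight L = W.
q = ½ρv² = ½ × 0.409 × 247² = 12480 Pa.
Required CL = L/(qS) = 2.58×10^6/(12480·430) = 0.4809.
CD = 0.0184 + 0.0438 × 0.4809² = 0.02853.
D = q·S·CD = 12480 × 430 × 0.02853 = 1.531×10^5 N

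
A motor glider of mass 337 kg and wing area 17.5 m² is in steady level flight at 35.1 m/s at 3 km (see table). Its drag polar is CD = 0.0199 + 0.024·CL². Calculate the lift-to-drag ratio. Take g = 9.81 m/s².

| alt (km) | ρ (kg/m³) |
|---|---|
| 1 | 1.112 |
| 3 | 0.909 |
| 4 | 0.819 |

L/D = 14.9

At 3 km, from the table: ρ = 0.909 kg/m³.
Level flight ⇒ L = W = m·g = 337 × 9.81 = 3306 N.
Dynamic pressure q = 0.5 × 0.909 × 35.1² = 559.9 Pa.
CL = W/(q·S) = 3306 / (559.9 × 17.5) = 0.3374.
CD = 0.0199 + 0.024 × 0.3374² = 0.02263.
L/D = CL/CD = 0.3374 / 0.02263 = 14.9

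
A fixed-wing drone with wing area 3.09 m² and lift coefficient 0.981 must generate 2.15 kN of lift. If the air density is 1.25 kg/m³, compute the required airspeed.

v = 33.7 m/s

L = ½ρv²S·CL ⇒ v = √(2L/(ρ·S·CL))
v = √(2 × 2150 / (1.25 × 3.09 × 0.981)) = √1135 = 33.7 m/s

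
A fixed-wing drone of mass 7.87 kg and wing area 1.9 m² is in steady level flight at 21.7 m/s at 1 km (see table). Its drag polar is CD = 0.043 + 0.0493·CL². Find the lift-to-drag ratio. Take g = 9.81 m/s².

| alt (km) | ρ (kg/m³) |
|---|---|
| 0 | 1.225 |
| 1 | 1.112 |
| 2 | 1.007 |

L/D = 3.51

At 1 km, from the table: ρ = 1.112 kg/m³.
Weight W = mg = 7.87 × 9.81 = 77.205 N; in level flight L = W.
Dynamic pressure q = 0.5 × 1.112 × 21.7² = 261.8 Pa.
Required CL = L/(qS) = 77.205/(261.8·1.9) = 0.1552.
CD = 0.043 + 0.0493 × 0.1552² = 0.04419.
L/D = CL/CD = 0.1552 / 0.04419 = 3.51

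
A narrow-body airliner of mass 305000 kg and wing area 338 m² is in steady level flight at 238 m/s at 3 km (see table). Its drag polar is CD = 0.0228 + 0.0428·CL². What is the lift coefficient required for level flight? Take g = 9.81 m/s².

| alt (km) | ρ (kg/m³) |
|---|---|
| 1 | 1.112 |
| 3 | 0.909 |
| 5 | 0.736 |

CL = 0.344

At 3 km, from the table: ρ = 0.909 kg/m³.
Level flight ⇒ L = W = m·g = 305000 × 9.81 = 2.992×10^6 N.
Dynamic pressure q = 0.5 × 0.909 × 238² = 25740 Pa.
CL = W/(q·S) = 2.992×10^6 / (25740 × 338) = 0.3438.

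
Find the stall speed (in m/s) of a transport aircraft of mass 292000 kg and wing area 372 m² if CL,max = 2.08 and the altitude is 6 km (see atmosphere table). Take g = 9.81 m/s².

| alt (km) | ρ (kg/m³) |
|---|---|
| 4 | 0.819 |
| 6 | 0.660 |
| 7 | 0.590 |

V_stall = 106 m/s

At 6 km, from the table: ρ = 0.660 kg/m³.
At stall, lift equals weight: L = W = m·g = 292000 × 9.81 = 2.865×10^6 N.
V_stall = √(2W/(ρ·S·CL,max)) = √(2 × 2.865×10^6 / (0.66 × 372 × 2.08))
V_stall = √11220 = 106 m/s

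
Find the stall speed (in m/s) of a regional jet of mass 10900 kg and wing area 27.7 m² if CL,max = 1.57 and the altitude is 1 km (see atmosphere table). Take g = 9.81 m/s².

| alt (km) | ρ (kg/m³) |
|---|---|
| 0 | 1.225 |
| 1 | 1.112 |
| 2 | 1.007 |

At 1 km, from the table: ρ = 1.112 kg/m³.
At stall, lift equals weight: L = W = m·g = 10900 × 9.81 = 1.069×10^5 N.
V_stall = √(2W/(ρ·S·CL,max)) = √(2 × 1.069×10^5 / (1.112 × 27.7 × 1.57))
V_stall = √4422 = 66.5 m/s

V_stall = 66.5 m/s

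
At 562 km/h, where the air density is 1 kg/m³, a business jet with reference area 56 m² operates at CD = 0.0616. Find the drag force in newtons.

D = 42000 N

Convert speed: v = 562 km/h ÷ 3.6 = 156.1 m/s.
D = ½ρv²S·CD = ½ × 1 × 156.1² × 56 × 0.0616 = 42000 N ≈ 42 kN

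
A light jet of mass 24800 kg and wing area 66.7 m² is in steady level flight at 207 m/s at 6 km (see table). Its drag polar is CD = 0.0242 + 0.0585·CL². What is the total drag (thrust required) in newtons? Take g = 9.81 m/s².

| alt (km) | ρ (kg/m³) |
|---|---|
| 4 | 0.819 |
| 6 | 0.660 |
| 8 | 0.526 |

D = 26500 N

At 6 km, from the table: ρ = 0.660 kg/m³.
In steady level flight, lift balances weight: W = mg = 24800 × 9.81 = 2.4329×10^5 N.
q = ½ρv² = ½ × 0.66 × 207² = 14140 Pa.
CL = 2W/(ρv²S) = 2×2.4329×10^5/(0.66×207²×66.7) = 0.258.
CD = 0.0242 + 0.0585 × 0.258² = 0.02809.
D = q·S·CD = 14140 × 66.7 × 0.02809 = 26500 N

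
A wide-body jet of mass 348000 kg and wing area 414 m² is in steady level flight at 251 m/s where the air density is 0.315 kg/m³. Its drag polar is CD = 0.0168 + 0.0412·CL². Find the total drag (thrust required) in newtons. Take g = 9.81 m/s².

D = 1.86×10^5 N

In steady level flight, lift balances weight: W = mg = 348000 × 9.81 = 3.4139×10^6 N.
q = ½ρv² = ½ × 0.315 × 251² = 9923 Pa.
Required CL = L/(qS) = 3.4139×10^6/(9923·414) = 0.831.
CD = 0.0168 + 0.0412 × 0.831² = 0.04525.
D = q·S·CD = 9923 × 414 × 0.04525 = 1.859×10^5 N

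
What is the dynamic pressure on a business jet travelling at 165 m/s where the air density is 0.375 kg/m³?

q = ½ρv² = ½ × 0.375 × 165² = 5100 Pa

q = 5100 Pa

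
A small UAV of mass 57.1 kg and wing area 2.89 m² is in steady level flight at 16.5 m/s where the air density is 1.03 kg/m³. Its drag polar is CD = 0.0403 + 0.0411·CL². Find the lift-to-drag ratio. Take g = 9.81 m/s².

L/D = 11.6

Level flight ⇒ L = W = m·g = 57.1 × 9.81 = 560.15 N.
q = ½ρv² = ½ × 1.03 × 16.5² = 140.2 Pa.
CL = W/(q·S) = 560.15 / (140.2 × 2.89) = 1.382.
CD = 0.0403 + 0.0411 × 1.382² = 0.1188.
L/D = CL/CD = 1.382 / 0.1188 = 11.6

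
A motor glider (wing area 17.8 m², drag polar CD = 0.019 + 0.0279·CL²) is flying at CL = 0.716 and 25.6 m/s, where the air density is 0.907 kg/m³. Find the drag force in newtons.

D = 176 N

CD = 0.019 + 0.0279 × 0.716² = 0.0333
D = ½ρv²S·CD = ½ × 0.907 × 25.6² × 17.8 × 0.0333 = 176 N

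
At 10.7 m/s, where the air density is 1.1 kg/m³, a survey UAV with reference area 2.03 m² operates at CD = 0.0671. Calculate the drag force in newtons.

D = ½ρv²S·CD = ½ × 1.1 × 10.7² × 2.03 × 0.0671 = 8.58 N

D = 8.58 N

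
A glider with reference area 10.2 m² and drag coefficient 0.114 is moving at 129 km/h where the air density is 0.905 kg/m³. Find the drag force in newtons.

D = 676 N

Convert speed: v = 129 km/h ÷ 3.6 = 35.83 m/s.
Dynamic pressure q = ½ρv² = ½ × 0.905 × 35.83² = 581 Pa.
D = q·S·CD = 581 × 10.2 × 0.114 = 676 N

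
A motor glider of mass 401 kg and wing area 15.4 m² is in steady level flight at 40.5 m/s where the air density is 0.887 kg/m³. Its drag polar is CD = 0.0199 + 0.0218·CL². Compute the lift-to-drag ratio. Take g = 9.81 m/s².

Level flight ⇒ L = W = m·g = 401 × 9.81 = 3933.8 N.
q = ½ρv² = ½ × 0.887 × 40.5² = 727.5 Pa.
CL = 2W/(ρv²S) = 2×3933.8/(0.887×40.5²×15.4) = 0.3511.
CD = 0.0199 + 0.0218 × 0.3511² = 0.02259.
L/D = CL/CD = 0.3511 / 0.02259 = 15.5

L/D = 15.5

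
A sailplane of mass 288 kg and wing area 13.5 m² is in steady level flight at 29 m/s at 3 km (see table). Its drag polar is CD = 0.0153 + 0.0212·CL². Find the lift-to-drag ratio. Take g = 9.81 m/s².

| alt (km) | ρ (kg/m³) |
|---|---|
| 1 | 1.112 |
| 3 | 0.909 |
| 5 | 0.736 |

At 3 km, from the table: ρ = 0.909 kg/m³.
In steady level flight, lift balances weight: W = mg = 288 × 9.81 = 2825.3 N.
q = ½ρv² = ½ × 0.909 × 29² = 382.2 Pa.
CL = W/(q·S) = 2825.3 / (382.2 × 13.5) = 0.5475.
CD = 0.0153 + 0.0212 × 0.5475² = 0.02166.
L/D = CL/CD = 0.5475 / 0.02166 = 25.3

L/D = 25.3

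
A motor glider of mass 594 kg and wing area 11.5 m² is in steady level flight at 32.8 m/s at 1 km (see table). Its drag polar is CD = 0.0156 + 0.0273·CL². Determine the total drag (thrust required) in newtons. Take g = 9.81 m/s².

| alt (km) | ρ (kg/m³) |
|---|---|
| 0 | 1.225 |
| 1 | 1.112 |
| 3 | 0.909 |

At 1 km, from the table: ρ = 1.112 kg/m³.
Level flight ⇒ L = W = m·g = 594 × 9.81 = 5827.1 N.
Dynamic pressure q = 0.5 × 1.112 × 32.8² = 598.2 Pa.
CL = 2W/(ρv²S) = 2×5827.1/(1.112×32.8²×11.5) = 0.8471.
CD = 0.0156 + 0.0273 × 0.8471² = 0.03519.
D = q·S·CD = 598.2 × 11.5 × 0.03519 = 242.1 N

D = 242 N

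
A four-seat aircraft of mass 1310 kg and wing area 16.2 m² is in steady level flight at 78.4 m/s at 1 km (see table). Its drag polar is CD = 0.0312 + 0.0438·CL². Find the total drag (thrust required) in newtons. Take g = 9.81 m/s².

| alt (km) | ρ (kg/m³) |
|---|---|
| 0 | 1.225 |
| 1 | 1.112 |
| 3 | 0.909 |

At 1 km, from the table: ρ = 1.112 kg/m³.
In steady level flight, lift balances weight: W = mg = 1310 × 9.81 = 12851 N.
Dynamic pressure q = 0.5 × 1.112 × 78.4² = 3417 Pa.
Required CL = L/(qS) = 12851/(3417·16.2) = 0.2321.
CD = 0.0312 + 0.0438 × 0.2321² = 0.03356.
D = q·S·CD = 3417 × 16.2 × 0.03356 = 1858 N

D = 1860 N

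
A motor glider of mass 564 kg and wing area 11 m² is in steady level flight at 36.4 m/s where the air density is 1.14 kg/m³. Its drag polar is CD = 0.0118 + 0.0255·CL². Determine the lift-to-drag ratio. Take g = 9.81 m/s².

L/D = 28.8

Weight W = mg = 564 × 9.81 = 5532.8 N; in level flight L = W.
Dynamic pressure q = 0.5 × 1.14 × 36.4² = 755.2 Pa.
CL = W/(q·S) = 5532.8 / (755.2 × 11) = 0.666.
CD = 0.0118 + 0.0255 × 0.666² = 0.02311.
L/D = CL/CD = 0.666 / 0.02311 = 28.8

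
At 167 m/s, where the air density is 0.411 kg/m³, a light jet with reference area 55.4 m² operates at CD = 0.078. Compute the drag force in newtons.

D = 24800 N

D = ½ρv²S·CD = ½ × 0.411 × 167² × 55.4 × 0.078 = 24800 N ≈ 24.8 kN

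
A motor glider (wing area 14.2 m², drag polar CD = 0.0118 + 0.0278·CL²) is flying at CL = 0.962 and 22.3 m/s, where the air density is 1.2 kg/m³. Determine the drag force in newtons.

D = 159 N

CD = 0.0118 + 0.0278 × 0.962² = 0.03753
D = ½ρv²S·CD = ½ × 1.2 × 22.3² × 14.2 × 0.03753 = 159 N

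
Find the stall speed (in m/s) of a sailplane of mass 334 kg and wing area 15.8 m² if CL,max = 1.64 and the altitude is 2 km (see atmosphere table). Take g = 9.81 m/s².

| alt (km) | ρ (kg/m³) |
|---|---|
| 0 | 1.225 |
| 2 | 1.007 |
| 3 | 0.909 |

V_stall = 15.8 m/s

At 2 km, from the table: ρ = 1.007 kg/m³.
At stall, lift equals weight: L = W = m·g = 334 × 9.81 = 3277 N.
From L = ½ρV²S·CL,max = W: V_stall = √(2W/(ρSCL,max)) = √(2·3277/(1.007·15.8·1.64))
V_stall = √251.1 = 15.8 m/s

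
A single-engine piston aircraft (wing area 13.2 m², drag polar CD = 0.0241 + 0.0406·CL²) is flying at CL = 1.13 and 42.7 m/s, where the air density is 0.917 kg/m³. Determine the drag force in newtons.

CD = 0.0241 + 0.0406 × 1.13² = 0.07594
D = ½ρv²S·CD = ½ × 0.917 × 42.7² × 13.2 × 0.07594 = 838 N

D = 838 N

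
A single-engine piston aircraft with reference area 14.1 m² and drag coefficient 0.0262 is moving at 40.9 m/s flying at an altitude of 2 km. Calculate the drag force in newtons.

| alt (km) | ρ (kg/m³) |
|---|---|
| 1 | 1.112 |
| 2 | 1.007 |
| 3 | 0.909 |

D = 311 N

At 2 km, from the table: ρ = 1.007 kg/m³.
Dynamic pressure q = ½ρv² = ½ × 1.007 × 40.9² = 842.3 Pa.
D = q·S·CD = 842.3 × 14.1 × 0.0262 = 311 N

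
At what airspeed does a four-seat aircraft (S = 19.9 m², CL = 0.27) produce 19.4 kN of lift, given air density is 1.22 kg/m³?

L = ½ρv²S·CL ⇒ v = √(2L/(ρ·S·CL))
v = √(2 × 19400 / (1.22 × 19.9 × 0.27)) = √5919 = 76.9 m/s

v = 76.9 m/s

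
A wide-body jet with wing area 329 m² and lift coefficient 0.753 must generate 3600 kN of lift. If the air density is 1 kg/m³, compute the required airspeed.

L = ½ρv²S·CL ⇒ v = √(2L/(ρ·S·CL))
v = √(2 × 3.6×10^6 / (1 × 329 × 0.753)) = √29060 = 170 m/s

v = 170 m/s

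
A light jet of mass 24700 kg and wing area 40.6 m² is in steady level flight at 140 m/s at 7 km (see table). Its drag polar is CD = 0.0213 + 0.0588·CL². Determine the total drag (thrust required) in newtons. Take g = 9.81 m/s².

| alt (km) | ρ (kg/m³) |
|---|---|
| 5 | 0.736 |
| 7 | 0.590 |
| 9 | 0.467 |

D = 19700 N

At 7 km, from the table: ρ = 0.590 kg/m³.
Level flight ⇒ L = W = m·g = 24700 × 9.81 = 2.4231×10^5 N.
Dynamic pressure q = 0.5 × 0.59 × 140² = 5782 Pa.
CL = 2W/(ρv²S) = 2×2.4231×10^5/(0.59×140²×40.6) = 1.032.
CD = 0.0213 + 0.0588 × 1.032² = 0.08395.
D = q·S·CD = 5782 × 40.6 × 0.08395 = 19710 N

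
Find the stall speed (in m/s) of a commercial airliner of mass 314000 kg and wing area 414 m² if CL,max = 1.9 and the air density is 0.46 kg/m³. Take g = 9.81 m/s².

At stall, lift equals weight: L = W = m·g = 314000 × 9.81 = 3.08×10^6 N.
V_stall = √(2W/(ρ·S·CL,max)) = √(2 × 3.08×10^6 / (0.46 × 414 × 1.9))
V_stall = √17030 = 130 m/s

V_stall = 130 m/s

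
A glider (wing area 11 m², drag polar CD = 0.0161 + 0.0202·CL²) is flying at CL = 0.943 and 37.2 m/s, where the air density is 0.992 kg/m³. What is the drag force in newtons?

D = 257 N

CD = 0.0161 + 0.0202 × 0.943² = 0.03406
D = ½ρv²S·CD = ½ × 0.992 × 37.2² × 11 × 0.03406 = 257 N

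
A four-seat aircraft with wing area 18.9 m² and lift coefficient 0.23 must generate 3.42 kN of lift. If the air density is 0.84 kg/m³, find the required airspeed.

L = ½ρv²S·CL ⇒ v = √(2L/(ρ·S·CL))
v = √(2 × 3420 / (0.84 × 18.9 × 0.23)) = √1873 = 43.3 m/s

v = 43.3 m/s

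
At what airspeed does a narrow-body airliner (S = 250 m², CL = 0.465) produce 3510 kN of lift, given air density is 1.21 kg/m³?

v = 223 m/s

L = ½ρv²S·CL ⇒ v = √(2L/(ρ·S·CL))
v = √(2 × 3.51×10^6 / (1.21 × 250 × 0.465)) = √49910 = 223 m/s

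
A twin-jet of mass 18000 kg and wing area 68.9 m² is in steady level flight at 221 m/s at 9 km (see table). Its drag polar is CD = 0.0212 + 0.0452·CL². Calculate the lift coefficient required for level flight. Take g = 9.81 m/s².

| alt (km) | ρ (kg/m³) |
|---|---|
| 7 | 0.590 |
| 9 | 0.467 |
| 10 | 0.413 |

CL = 0.225

At 9 km, from the table: ρ = 0.467 kg/m³.
Level flight ⇒ L = W = m·g = 18000 × 9.81 = 1.7658×10^5 N.
q = ½ρv² = ½ × 0.467 × 221² = 11400 Pa.
CL = W/(q·S) = 1.7658×10^5 / (11400 × 68.9) = 0.2247.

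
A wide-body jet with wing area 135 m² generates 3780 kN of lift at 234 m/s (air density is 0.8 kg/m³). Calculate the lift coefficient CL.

From L = ½ρv²S·CL, rearranging gives CL = 2L/(ρv²S).
CL = 2 × 3.78×10^6 / (0.8 × 234² × 135) = 1.28

CL = 1.28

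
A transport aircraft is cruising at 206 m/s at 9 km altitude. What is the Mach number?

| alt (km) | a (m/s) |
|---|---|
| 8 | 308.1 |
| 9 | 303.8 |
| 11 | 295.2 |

M = 0.678

At 9 km, from the table: a = 303.8 m/s.
M = v/a = 206 / 303.8 = 0.678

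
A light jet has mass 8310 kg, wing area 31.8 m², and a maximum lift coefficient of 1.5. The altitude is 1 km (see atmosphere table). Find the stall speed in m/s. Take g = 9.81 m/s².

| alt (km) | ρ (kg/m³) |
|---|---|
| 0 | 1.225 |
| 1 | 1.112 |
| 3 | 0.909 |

At 1 km, from the table: ρ = 1.112 kg/m³.
Stall occurs when L = W at CL,max. W = mg = 8310 × 9.81 = 81520 N.
V_stall = √(2W/(ρ·S·CL,max)) = √(2 × 81520 / (1.112 × 31.8 × 1.5))
V_stall = √3074 = 55.4 m/s

V_stall = 55.4 m/s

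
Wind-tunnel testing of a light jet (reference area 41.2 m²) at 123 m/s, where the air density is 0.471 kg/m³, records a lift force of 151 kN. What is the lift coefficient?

CL = 1.03

From L = ½ρv²S·CL, rearranging gives CL = 2L/(ρv²S).
CL = 2 × 1.51×10^5 / (0.471 × 123² × 41.2) = 1.03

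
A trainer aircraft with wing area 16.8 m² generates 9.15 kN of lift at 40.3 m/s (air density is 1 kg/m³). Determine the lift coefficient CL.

From L = ½ρv²S·CL, rearranging gives CL = 2L/(ρv²S).
CL = 2 × 9150 / (1 × 40.3² × 16.8) = 0.671

CL = 0.671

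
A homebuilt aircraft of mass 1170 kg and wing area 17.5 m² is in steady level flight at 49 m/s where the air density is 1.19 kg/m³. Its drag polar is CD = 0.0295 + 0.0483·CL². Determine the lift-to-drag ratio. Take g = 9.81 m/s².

L/D = 11.6

In steady level flight, lift balances weight: W = mg = 1170 × 9.81 = 11478 N.
Dynamic pressure q = 0.5 × 1.19 × 49² = 1429 Pa.
Required CL = L/(qS) = 11478/(1429·17.5) = 0.4591.
CD = 0.0295 + 0.0483 × 0.4591² = 0.03968.
L/D = CL/CD = 0.4591 / 0.03968 = 11.6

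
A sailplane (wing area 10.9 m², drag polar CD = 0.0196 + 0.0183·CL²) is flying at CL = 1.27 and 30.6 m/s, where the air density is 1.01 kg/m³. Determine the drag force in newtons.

CD = 0.0196 + 0.0183 × 1.27² = 0.04912
D = ½ρv²S·CD = ½ × 1.01 × 30.6² × 10.9 × 0.04912 = 253 N

D = 253 N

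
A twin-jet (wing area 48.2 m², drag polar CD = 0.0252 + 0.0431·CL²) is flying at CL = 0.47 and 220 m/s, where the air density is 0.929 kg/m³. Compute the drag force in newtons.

D = 37600 N

CD = 0.0252 + 0.0431 × 0.47² = 0.03472
D = ½ρv²S·CD = ½ × 0.929 × 220² × 48.2 × 0.03472 = 37600 N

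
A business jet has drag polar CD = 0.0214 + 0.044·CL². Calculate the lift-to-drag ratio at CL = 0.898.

CD = 0.0214 + 0.044 × 0.898² = 0.05688
L/D = CL/CD = 0.898 / 0.05688 = 15.8

L/D = 15.8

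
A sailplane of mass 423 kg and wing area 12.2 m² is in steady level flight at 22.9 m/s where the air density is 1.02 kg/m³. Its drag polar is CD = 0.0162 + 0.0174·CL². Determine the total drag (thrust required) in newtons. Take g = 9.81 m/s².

In steady level flight, lift balances weight: W = mg = 423 × 9.81 = 4149.6 N.
q = ½ρv² = ½ × 1.02 × 22.9² = 267.4 Pa.
CL = W/(q·S) = 4149.6 / (267.4 × 12.2) = 1.272.
CD = 0.0162 + 0.0174 × 1.272² = 0.04434.
D = q·S·CD = 267.4 × 12.2 × 0.04434 = 144.7 N

D = 145 N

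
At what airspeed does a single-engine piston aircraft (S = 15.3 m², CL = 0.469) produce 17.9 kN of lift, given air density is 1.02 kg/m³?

L = ½ρv²S·CL ⇒ v = √(2L/(ρ·S·CL))
v = √(2 × 17900 / (1.02 × 15.3 × 0.469)) = √4891 = 69.9 m/s

v = 69.9 m/s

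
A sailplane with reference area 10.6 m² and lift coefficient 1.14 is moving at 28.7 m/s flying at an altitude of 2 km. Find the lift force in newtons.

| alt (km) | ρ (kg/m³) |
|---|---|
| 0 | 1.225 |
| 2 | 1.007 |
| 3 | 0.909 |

L = 5010 N

At 2 km, from the table: ρ = 1.007 kg/m³.
Dynamic pressure q = ½ρv² = ½ × 1.007 × 28.7² = 414.7 Pa.
L = q·S·CL = 414.7 × 10.6 × 1.14 = 5010 N ≈ 5.01 kN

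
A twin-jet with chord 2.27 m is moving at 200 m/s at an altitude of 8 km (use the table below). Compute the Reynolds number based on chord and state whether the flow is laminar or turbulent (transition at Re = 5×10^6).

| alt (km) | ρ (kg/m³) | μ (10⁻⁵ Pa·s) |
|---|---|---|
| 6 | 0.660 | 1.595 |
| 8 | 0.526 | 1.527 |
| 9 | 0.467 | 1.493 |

Re = 1.56×10^7 (turbulent)

At 8 km, from the table: ρ = 0.526 kg/m³, μ = 1.527×10⁻⁵ Pa·s.
Re = ρ·v·c/μ = 0.526 × 200 × 2.27 / (1.527×10⁻⁵) = 1.56×10^7
Since 1.56×10^7 > 5×10^6, the flow is turbulent.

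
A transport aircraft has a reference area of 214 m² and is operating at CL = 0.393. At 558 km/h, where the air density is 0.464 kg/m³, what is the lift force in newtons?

Convert speed: v = 558 km/h ÷ 3.6 = 155 m/s.
L = ½ρv²S·CL = ½ × 0.464 × 155² × 214 × 0.393 = 4.69×10^5 N ≈ 469 kN

L = 4.69×10^5 N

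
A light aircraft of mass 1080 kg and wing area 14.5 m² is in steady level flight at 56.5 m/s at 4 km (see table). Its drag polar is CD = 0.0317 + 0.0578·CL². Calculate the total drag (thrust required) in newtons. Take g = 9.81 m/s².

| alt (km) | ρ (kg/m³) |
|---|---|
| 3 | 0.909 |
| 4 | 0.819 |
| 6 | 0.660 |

D = 943 N

At 4 km, from the table: ρ = 0.819 kg/m³.
In steady level flight, lift balances weight: W = mg = 1080 × 9.81 = 10595 N.
q = ½ρv² = ½ × 0.819 × 56.5² = 1307 Pa.
Required CL = L/(qS) = 10595/(1307·14.5) = 0.559.
CD = 0.0317 + 0.0578 × 0.559² = 0.04976.
D = q·S·CD = 1307 × 14.5 × 0.04976 = 943.2 N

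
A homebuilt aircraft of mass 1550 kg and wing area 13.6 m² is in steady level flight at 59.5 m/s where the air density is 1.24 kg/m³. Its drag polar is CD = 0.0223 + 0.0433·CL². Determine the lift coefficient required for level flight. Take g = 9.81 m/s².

CL = 0.509

Weight W = mg = 1550 × 9.81 = 15206 N; in level flight L = W.
Dynamic pressure q = 0.5 × 1.24 × 59.5² = 2195 Pa.
Required CL = L/(qS) = 15206/(2195·13.6) = 0.5094.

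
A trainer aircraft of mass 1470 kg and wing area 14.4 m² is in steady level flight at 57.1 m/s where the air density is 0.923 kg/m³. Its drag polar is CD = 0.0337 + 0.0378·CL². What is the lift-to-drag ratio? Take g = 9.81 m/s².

L/D = 13.2

Level flight ⇒ L = W = m·g = 1470 × 9.81 = 14421 N.
q = ½ρv² = ½ × 0.923 × 57.1² = 1505 Pa.
CL = W/(q·S) = 14421 / (1505 × 14.4) = 0.6655.
CD = 0.0337 + 0.0378 × 0.6655² = 0.05044.
L/D = CL/CD = 0.6655 / 0.05044 = 13.2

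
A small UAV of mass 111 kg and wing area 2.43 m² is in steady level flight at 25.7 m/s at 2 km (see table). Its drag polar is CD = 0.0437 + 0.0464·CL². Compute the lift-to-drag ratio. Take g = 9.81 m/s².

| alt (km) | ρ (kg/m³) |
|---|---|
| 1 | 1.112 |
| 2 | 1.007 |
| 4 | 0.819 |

L/D = 10.5

At 2 km, from the table: ρ = 1.007 kg/m³.
Weight W = mg = 111 × 9.81 = 1088.9 N; in level flight L = W.
q = ½ρv² = ½ × 1.007 × 25.7² = 332.6 Pa.
CL = 2W/(ρv²S) = 2×1088.9/(1.007×25.7²×2.43) = 1.347.
CD = 0.0437 + 0.0464 × 1.347² = 0.1279.
L/D = CL/CD = 1.347 / 0.1279 = 10.5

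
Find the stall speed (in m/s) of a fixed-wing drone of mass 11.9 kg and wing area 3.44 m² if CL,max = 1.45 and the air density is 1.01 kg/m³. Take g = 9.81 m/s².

At stall, lift equals weight: L = W = m·g = 11.9 × 9.81 = 116.7 N.
V_stall = √(2W/(ρ·S·CL,max)) = √(2 × 116.7 / (1.01 × 3.44 × 1.45))
V_stall = √46.34 = 6.81 m/s

V_stall = 6.81 m/s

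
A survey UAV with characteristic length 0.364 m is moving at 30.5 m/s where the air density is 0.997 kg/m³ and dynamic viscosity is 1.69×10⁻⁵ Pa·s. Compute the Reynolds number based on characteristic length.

Re = ρ·v·c/μ = 0.997 × 30.5 × 0.364 / (1.69×10⁻⁵) = 6.55×10^5

Re = 6.55×10^5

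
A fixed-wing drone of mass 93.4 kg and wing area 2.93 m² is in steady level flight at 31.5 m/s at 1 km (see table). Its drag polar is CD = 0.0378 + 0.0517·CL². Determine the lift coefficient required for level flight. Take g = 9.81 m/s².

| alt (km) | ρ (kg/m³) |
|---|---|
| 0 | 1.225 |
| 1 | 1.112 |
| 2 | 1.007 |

At 1 km, from the table: ρ = 1.112 kg/m³.
In steady level flight, lift balances weight: W = mg = 93.4 × 9.81 = 916.25 N.
Dynamic pressure q = 0.5 × 1.112 × 31.5² = 551.7 Pa.
CL = 2W/(ρv²S) = 2×916.25/(1.112×31.5²×2.93) = 0.5668.

CL = 0.567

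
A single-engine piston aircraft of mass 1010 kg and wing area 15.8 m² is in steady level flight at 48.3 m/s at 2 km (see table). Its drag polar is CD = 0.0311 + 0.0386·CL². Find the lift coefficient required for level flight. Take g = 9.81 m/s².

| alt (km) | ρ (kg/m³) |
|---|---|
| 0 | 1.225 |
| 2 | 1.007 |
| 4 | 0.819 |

At 2 km, from the table: ρ = 1.007 kg/m³.
Level flight ⇒ L = W = m·g = 1010 × 9.81 = 9908.1 N.
q = ½ρv² = ½ × 1.007 × 48.3² = 1175 Pa.
CL = 2W/(ρv²S) = 2×9908.1/(1.007×48.3²×15.8) = 0.5339.

CL = 0.534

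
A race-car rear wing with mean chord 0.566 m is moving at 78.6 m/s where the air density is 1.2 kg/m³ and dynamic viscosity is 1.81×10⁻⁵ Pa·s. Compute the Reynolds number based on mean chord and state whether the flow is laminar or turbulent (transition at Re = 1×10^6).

Re = 2.95×10^6 (turbulent)

Re = ρ·v·c/μ = 1.2 × 78.6 × 0.566 / (1.81×10⁻⁵) = 2.95×10^6
Since 2.95×10^6 > 1×10^6, the flow is turbulent.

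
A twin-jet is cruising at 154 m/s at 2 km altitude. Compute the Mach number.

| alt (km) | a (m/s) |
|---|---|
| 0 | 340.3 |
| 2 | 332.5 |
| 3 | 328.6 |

M = 0.463

At 2 km, from the table: a = 332.5 m/s.
M = v/a = 154 / 332.5 = 0.463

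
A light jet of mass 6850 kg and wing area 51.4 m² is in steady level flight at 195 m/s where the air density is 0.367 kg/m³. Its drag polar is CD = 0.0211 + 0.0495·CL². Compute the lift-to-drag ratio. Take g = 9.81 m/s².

In steady level flight, lift balances weight: W = mg = 6850 × 9.81 = 67198 N.
q = ½ρv² = ½ × 0.367 × 195² = 6978 Pa.
Required CL = L/(qS) = 67198/(6978·51.4) = 0.1874.
CD = 0.0211 + 0.0495 × 0.1874² = 0.02284.
L/D = CL/CD = 0.1874 / 0.02284 = 8.2

L/D = 8.2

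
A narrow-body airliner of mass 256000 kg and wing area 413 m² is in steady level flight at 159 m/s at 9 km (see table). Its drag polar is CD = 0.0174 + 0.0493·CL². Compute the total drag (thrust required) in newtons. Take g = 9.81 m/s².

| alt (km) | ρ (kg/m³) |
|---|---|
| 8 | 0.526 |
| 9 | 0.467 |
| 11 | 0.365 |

D = 1.7×10^5 N

At 9 km, from the table: ρ = 0.467 kg/m³.
In steady level flight, lift balances weight: W = mg = 256000 × 9.81 = 2.5114×10^6 N.
Dynamic pressure q = 0.5 × 0.467 × 159² = 5903 Pa.
Required CL = L/(qS) = 2.5114×10^6/(5903·413) = 1.03.
CD = 0.0174 + 0.0493 × 1.03² = 0.06971.
D = q·S·CD = 5903 × 413 × 0.06971 = 1.7×10^5 N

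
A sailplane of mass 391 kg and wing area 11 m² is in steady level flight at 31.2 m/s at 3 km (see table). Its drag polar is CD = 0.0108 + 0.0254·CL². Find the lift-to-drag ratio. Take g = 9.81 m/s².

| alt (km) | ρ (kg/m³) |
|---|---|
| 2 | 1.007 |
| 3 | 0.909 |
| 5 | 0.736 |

At 3 km, from the table: ρ = 0.909 kg/m³.
Weight W = mg = 391 × 9.81 = 3835.7 N; in level flight L = W.
Dynamic pressure q = 0.5 × 0.909 × 31.2² = 442.4 Pa.
Required CL = L/(qS) = 3835.7/(442.4·11) = 0.7882.
CD = 0.0108 + 0.0254 × 0.7882² = 0.02658.
L/D = CL/CD = 0.7882 / 0.02658 = 29.7

L/D = 29.7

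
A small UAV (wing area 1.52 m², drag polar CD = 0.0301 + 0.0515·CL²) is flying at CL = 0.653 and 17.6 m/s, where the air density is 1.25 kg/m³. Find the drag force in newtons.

D = 15.3 N

CD = 0.0301 + 0.0515 × 0.653² = 0.05206
D = ½ρv²S·CD = ½ × 1.25 × 17.6² × 1.52 × 0.05206 = 15.3 N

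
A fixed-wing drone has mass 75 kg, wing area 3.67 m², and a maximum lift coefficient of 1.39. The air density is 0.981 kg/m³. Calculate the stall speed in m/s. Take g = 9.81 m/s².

V_stall = 17.1 m/s

Weight W = mg = 75 × 9.81 = 735.8 N.
From L = ½ρV²S·CL,max = W: V_stall = √(2W/(ρSCL,max)) = √(2·735.8/(0.981·3.67·1.39))
V_stall = √294 = 17.1 m/s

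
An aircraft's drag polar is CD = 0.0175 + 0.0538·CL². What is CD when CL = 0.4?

CD = 0.0175 + 0.0538 × 0.4² = 0.0175 + 0.008608 = 0.0261

CD = 0.0261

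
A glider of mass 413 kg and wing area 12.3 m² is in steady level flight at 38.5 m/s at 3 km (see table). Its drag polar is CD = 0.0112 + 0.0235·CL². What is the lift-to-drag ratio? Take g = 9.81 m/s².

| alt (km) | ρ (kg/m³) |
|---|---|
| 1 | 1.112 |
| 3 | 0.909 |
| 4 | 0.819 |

L/D = 29.1

At 3 km, from the table: ρ = 0.909 kg/m³.
In steady level flight, lift balances weight: W = mg = 413 × 9.81 = 4051.5 N.
q = ½ρv² = ½ × 0.909 × 38.5² = 673.7 Pa.
CL = W/(q·S) = 4051.5 / (673.7 × 12.3) = 0.4889.
CD = 0.0112 + 0.0235 × 0.4889² = 0.01682.
L/D = CL/CD = 0.4889 / 0.01682 = 29.1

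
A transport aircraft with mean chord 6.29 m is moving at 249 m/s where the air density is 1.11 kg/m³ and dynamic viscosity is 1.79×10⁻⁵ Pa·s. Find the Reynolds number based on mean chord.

Re = 9.71×10^7

Re = ρ·v·c/μ = 1.11 × 249 × 6.29 / (1.79×10⁻⁵) = 9.71×10^7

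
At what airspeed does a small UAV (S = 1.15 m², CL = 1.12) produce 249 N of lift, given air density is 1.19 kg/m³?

L = ½ρv²S·CL ⇒ v = √(2L/(ρ·S·CL))
v = √(2 × 249 / (1.19 × 1.15 × 1.12)) = √324.9 = 18 m/s

v = 18 m/s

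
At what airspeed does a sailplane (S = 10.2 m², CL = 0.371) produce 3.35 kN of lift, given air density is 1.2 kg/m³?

L = ½ρv²S·CL ⇒ v = √(2L/(ρ·S·CL))
v = √(2 × 3350 / (1.2 × 10.2 × 0.371)) = √1475 = 38.4 m/s

v = 38.4 m/s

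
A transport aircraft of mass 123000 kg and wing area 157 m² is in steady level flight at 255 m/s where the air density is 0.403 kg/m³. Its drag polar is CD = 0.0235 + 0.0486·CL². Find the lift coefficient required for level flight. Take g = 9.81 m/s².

CL = 0.587

In steady level flight, lift balances weight: W = mg = 123000 × 9.81 = 1.2066×10^6 N.
Dynamic pressure q = 0.5 × 0.403 × 255² = 13100 Pa.
CL = W/(q·S) = 1.2066×10^6 / (13100 × 157) = 0.5866.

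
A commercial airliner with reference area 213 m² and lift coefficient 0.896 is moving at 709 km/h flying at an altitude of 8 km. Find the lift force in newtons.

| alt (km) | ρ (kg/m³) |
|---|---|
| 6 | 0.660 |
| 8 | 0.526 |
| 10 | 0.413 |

At 8 km, from the table: ρ = 0.526 kg/m³.
Convert speed: v = 709 km/h ÷ 3.6 = 196.9 m/s.
L = ½ρv²S·CL = ½ × 0.526 × 196.9² × 213 × 0.896 = 1.95×10^6 N ≈ 1950 kN

L = 1.95×10^6 N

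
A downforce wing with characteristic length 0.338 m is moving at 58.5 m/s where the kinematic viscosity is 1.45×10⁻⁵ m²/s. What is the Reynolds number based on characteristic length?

Re = 1.36×10^6

Re = v·c/ν = 58.5 × 0.338 / (1.45×10⁻⁵) = 1.36×10^6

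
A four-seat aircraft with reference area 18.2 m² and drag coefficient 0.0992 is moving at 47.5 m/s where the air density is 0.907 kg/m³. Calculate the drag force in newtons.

D = ½ρv²S·CD = ½ × 0.907 × 47.5² × 18.2 × 0.0992 = 1850 N

D = 1850 N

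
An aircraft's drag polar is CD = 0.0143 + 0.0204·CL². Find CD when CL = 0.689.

CD = 0.0143 + 0.0204 × 0.689² = 0.0143 + 0.009684 = 0.024

CD = 0.024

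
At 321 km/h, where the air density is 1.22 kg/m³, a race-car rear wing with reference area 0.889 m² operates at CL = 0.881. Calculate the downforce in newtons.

L = 3800 N

Convert speed: v = 321 km/h ÷ 3.6 = 89.17 m/s.
L = ½ρv²S·CL = ½ × 1.22 × 89.17² × 0.889 × 0.881 = 3800 N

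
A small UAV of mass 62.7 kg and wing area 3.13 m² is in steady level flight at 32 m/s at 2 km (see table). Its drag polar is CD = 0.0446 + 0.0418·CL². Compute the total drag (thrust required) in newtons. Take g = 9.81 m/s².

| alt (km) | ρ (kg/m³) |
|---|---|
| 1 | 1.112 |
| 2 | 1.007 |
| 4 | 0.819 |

D = 81.8 N

At 2 km, from the table: ρ = 1.007 kg/m³.
In steady level flight, lift balances weight: W = mg = 62.7 × 9.81 = 615.09 N.
Dynamic pressure q = 0.5 × 1.007 × 32² = 515.6 Pa.
Required CL = L/(qS) = 615.09/(515.6·3.13) = 0.3811.
CD = 0.0446 + 0.0418 × 0.3811² = 0.05067.
D = q·S·CD = 515.6 × 3.13 × 0.05067 = 81.77 N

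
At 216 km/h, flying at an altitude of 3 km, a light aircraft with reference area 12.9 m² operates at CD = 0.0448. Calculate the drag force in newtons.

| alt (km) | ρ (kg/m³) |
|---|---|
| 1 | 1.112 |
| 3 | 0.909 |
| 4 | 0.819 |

D = 946 N

At 3 km, from the table: ρ = 0.909 kg/m³.
Convert speed: v = 216 km/h ÷ 3.6 = 60 m/s.
D = ½ρv²S·CD = ½ × 0.909 × 60² × 12.9 × 0.0448 = 946 N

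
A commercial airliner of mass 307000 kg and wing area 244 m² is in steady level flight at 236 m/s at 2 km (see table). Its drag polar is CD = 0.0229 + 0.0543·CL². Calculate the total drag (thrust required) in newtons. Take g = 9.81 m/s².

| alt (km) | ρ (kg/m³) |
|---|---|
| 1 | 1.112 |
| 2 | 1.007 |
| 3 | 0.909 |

D = 2.29×10^5 N

At 2 km, from the table: ρ = 1.007 kg/m³.
Weight W = mg = 307000 × 9.81 = 3.0117×10^6 N; in level flight L = W.
q = ½ρv² = ½ × 1.007 × 236² = 28040 Pa.
CL = 2W/(ρv²S) = 2×3.0117×10^6/(1.007×236²×244) = 0.4401.
CD = 0.0229 + 0.0543 × 0.4401² = 0.03342.
D = q·S·CD = 28040 × 244 × 0.03342 = 2.287×10^5 N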